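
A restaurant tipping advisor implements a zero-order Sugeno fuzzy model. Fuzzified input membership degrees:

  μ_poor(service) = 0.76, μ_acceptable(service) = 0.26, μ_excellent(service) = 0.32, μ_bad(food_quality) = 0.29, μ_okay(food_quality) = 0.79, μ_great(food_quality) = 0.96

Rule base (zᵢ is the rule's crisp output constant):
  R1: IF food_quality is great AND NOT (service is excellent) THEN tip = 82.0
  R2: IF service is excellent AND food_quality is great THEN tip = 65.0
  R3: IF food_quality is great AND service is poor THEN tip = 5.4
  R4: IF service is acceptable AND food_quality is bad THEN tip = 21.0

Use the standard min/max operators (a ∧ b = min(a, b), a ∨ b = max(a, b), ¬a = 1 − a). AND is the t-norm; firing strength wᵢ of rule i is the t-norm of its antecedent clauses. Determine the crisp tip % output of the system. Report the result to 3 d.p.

R1 (z=82.0): great=0.96, ¬excellent=1−0.32=0.68; AND[min(a, b)] → w = 0.68
R2 (z=65.0): excellent=0.32, great=0.96; AND[min(a, b)] → w = 0.32
R3 (z=5.4): great=0.96, poor=0.76; AND[min(a, b)] → w = 0.76
R4 (z=21.0): acceptable=0.26, bad=0.29; AND[min(a, b)] → w = 0.26
Weighted average = (0.68·82.0 + 0.32·65.0 + 0.76·5.4 + 0.26·21.0) / (0.68 + 0.32 + 0.76 + 0.26)
  = 86.1240 / 2.0200 = 42.636

42.636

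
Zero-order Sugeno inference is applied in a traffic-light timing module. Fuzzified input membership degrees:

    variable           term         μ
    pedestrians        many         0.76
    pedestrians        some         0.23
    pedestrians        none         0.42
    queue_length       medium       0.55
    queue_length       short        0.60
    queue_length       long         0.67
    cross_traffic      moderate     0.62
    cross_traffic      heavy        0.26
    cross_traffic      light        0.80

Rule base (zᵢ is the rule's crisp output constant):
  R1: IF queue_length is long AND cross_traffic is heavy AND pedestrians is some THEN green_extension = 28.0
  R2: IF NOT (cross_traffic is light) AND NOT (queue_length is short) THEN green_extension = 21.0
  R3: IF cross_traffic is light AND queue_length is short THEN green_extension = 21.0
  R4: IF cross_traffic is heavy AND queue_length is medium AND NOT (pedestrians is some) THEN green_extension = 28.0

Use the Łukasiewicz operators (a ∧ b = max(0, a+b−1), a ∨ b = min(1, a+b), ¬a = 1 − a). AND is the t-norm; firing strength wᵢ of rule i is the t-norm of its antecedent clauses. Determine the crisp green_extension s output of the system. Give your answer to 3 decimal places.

21.000

R1 (z=28.0): long=0.67, heavy=0.26, some=0.23; AND[max(0, a+b−1)] → w = 0.00
R2 (z=21.0): ¬light=1−0.80=0.20, ¬short=1−0.60=0.40; AND[max(0, a+b−1)] → w = 0.00
R3 (z=21.0): light=0.80, short=0.60; AND[max(0, a+b−1)] → w = 0.40
R4 (z=28.0): heavy=0.26, medium=0.55, ¬some=1−0.23=0.77; AND[max(0, a+b−1)] → w = 0.00
Weighted average = (0.00·28.0 + 0.00·21.0 + 0.40·21.0 + 0.00·28.0) / (0.00 + 0.00 + 0.40 + 0.00)
  = 8.4000 / 0.4000 = 21.000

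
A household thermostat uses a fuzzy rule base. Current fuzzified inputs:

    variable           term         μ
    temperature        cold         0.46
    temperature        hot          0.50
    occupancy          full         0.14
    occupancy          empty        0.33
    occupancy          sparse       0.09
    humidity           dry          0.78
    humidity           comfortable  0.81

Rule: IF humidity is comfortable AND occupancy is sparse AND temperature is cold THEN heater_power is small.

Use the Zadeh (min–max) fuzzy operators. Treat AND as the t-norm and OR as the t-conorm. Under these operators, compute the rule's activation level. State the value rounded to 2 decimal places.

firing strength: comfortable=0.81, sparse=0.09, cold=0.46; AND[min(a, b)] → w = 0.09

0.09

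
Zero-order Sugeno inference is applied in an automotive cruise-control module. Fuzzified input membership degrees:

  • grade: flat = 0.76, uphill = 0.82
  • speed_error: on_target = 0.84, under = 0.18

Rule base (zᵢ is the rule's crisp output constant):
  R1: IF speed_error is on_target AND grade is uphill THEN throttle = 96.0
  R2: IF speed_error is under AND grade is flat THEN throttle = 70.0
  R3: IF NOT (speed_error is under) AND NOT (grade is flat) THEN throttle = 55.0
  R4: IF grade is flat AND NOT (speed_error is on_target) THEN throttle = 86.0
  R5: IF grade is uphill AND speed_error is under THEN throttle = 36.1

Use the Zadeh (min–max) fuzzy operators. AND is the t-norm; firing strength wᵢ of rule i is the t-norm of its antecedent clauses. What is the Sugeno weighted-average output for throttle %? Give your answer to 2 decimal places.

78.97

R1 (z=96.0): on_target=0.84, uphill=0.82; AND[min(a, b)] → w = 0.82
R2 (z=70.0): under=0.18, flat=0.76; AND[min(a, b)] → w = 0.18
R3 (z=55.0): ¬under=1−0.18=0.82, ¬flat=1−0.76=0.24; AND[min(a, b)] → w = 0.24
R4 (z=86.0): flat=0.76, ¬on_target=1−0.84=0.16; AND[min(a, b)] → w = 0.16
R5 (z=36.1): uphill=0.82, under=0.18; AND[min(a, b)] → w = 0.18
Weighted average = (0.82·96.0 + 0.18·70.0 + 0.24·55.0 + 0.16·86.0 + 0.18·36.1) / (0.82 + 0.18 + 0.24 + 0.16 + 0.18)
  = 124.7780 / 1.5800 = 78.97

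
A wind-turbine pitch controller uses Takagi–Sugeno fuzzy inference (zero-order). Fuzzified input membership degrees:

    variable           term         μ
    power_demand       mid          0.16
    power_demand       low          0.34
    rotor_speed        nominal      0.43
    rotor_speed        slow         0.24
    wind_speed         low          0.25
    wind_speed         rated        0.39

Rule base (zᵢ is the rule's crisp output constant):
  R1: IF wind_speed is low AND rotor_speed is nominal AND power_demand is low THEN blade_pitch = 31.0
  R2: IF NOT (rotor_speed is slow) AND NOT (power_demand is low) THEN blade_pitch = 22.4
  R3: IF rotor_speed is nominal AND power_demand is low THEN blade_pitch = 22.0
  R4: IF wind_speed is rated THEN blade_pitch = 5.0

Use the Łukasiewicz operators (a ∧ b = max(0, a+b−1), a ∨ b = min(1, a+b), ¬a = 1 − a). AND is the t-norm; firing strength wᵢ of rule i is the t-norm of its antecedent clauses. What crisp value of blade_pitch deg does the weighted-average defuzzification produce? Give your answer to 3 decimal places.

R1 (z=31.0): low=0.25, nominal=0.43, low=0.34; AND[max(0, a+b−1)] → w = 0.00
R2 (z=22.4): ¬slow=1−0.24=0.76, ¬low=1−0.34=0.66; AND[max(0, a+b−1)] → w = 0.42
R3 (z=22.0): nominal=0.43, low=0.34; AND[max(0, a+b−1)] → w = 0.00
R4 (z=5.0): rated=0.39 → w = 0.39
Weighted average = (0.00·31.0 + 0.42·22.4 + 0.00·22.0 + 0.39·5.0) / (0.00 + 0.42 + 0.00 + 0.39)
  = 11.3580 / 0.8100 = 14.022

14.022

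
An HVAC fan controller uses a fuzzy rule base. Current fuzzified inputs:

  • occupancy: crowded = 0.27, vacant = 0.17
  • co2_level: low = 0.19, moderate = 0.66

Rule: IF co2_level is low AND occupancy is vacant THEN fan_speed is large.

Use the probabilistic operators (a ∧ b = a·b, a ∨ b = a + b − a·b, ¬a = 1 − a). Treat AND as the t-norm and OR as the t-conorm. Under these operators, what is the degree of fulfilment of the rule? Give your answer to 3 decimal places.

firing strength: low=0.19, vacant=0.17; AND[a·b] → w = 0.0323

0.032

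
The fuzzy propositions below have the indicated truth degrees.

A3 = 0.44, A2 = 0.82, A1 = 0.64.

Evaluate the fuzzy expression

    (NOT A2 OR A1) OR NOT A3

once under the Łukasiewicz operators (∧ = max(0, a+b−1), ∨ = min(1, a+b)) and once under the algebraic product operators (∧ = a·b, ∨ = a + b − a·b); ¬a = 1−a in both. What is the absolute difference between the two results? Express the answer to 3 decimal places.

0.130

Under Łukasiewicz:
  NOT A2 = 1 − 0.82 = 0.18
  NOT A2 OR A1 = min(1, a+b) on (0.18, 0.64) = 0.82
  NOT A3 = 1 − 0.44 = 0.56
  (NOT A2 OR A1) OR NOT A3 = min(1, a+b) on (0.82, 0.56) = 1.00
  → value = 1.0000
Under algebraic product:
  NOT A2 = 1 − 0.8200 = 0.1800
  NOT A2 OR A1 = a + b − a·b on (0.1800, 0.6400) = 0.7048
  NOT A3 = 1 − 0.4400 = 0.5600
  (NOT A2 OR A1) OR NOT A3 = a + b − a·b on (0.7048, 0.5600) = 0.8701
  → value = 0.8701
|1.0000 − 0.8701| = 0.130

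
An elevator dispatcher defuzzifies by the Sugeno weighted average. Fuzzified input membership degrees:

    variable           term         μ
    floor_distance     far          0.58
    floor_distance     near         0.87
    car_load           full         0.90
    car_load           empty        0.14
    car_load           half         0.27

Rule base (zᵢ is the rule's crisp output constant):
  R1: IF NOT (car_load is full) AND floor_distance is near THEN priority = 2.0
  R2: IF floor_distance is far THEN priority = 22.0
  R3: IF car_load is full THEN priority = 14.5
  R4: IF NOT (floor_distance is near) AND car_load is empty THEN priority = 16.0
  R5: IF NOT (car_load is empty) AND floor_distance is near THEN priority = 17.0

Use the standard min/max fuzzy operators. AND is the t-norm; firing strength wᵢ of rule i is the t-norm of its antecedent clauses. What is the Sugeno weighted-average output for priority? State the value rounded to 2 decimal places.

16.62

R1 (z=2.0): ¬full=1−0.90=0.10, near=0.87; AND[min(a, b)] → w = 0.10
R2 (z=22.0): far=0.58 → w = 0.58
R3 (z=14.5): full=0.90 → w = 0.90
R4 (z=16.0): ¬near=1−0.87=0.13, empty=0.14; AND[min(a, b)] → w = 0.13
R5 (z=17.0): ¬empty=1−0.14=0.86, near=0.87; AND[min(a, b)] → w = 0.86
Weighted average = (0.10·2.0 + 0.58·22.0 + 0.90·14.5 + 0.13·16.0 + 0.86·17.0) / (0.10 + 0.58 + 0.90 + 0.13 + 0.86)
  = 42.7100 / 2.5700 = 16.62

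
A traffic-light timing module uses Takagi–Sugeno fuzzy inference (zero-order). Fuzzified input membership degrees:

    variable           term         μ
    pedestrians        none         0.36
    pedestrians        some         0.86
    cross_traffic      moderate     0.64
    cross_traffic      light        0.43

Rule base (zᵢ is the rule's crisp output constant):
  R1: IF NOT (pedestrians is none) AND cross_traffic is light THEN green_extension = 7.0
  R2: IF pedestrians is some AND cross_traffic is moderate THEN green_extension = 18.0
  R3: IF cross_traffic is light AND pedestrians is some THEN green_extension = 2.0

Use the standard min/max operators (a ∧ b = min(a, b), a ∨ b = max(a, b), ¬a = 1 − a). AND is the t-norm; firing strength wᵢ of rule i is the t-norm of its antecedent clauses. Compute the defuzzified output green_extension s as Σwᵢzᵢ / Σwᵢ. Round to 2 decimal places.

R1 (z=7.0): ¬none=1−0.36=0.64, light=0.43; AND[min(a, b)] → w = 0.43
R2 (z=18.0): some=0.86, moderate=0.64; AND[min(a, b)] → w = 0.64
R3 (z=2.0): light=0.43, some=0.86; AND[min(a, b)] → w = 0.43
Weighted average = (0.43·7.0 + 0.64·18.0 + 0.43·2.0) / (0.43 + 0.64 + 0.43)
  = 15.3900 / 1.5000 = 10.26

10.26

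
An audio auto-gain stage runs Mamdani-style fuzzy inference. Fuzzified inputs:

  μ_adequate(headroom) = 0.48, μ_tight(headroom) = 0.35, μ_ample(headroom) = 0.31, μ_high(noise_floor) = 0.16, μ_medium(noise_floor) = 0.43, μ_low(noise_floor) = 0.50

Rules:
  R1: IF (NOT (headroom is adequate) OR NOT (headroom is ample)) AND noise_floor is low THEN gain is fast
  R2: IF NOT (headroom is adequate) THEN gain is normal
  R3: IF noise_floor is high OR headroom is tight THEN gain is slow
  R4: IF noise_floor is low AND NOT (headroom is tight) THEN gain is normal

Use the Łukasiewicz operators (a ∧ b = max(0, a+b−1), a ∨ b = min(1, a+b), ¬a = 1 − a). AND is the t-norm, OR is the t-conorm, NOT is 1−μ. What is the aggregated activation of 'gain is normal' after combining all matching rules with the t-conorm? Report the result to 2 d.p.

0.67

R1: (¬adequate=1−0.48=0.52 OR ¬ample=1−0.31=0.69) = 1.00; AND[max(0, a+b−1)] with low=0.50 → w = 0.50
R2: ¬adequate=1−0.48=0.52 → w = 0.52
R3: high=0.16, tight=0.35; OR[min(1, a+b)] → w = 0.51
R4: low=0.50, ¬tight=1−0.35=0.65; AND[max(0, a+b−1)] → w = 0.15
Rules with consequent 'normal': {R2, R4} → strengths 0.52, 0.15
Aggregate via t-conorm [min(1, a+b)]: 0.67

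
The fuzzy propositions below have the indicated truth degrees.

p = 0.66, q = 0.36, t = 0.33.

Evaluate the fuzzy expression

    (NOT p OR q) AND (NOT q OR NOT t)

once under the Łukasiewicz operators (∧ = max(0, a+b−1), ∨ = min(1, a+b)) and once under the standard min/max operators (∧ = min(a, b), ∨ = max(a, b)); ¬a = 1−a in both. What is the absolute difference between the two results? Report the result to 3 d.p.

0.340

Under Łukasiewicz:
  NOT p = 1 − 0.66 = 0.34
  NOT p OR q = min(1, a+b) on (0.34, 0.36) = 0.70
  NOT q = 1 − 0.36 = 0.64
  NOT t = 1 − 0.33 = 0.67
  NOT q OR NOT t = min(1, a+b) on (0.64, 0.67) = 1.00
  (NOT p OR q) AND (NOT q OR NOT t) = max(0, a+b−1) on (0.70, 1.00) = 0.70
  → value = 0.7000
Under standard min/max:
  NOT p = 1 − 0.66 = 0.34
  NOT p OR q = max(a, b) on (0.34, 0.36) = 0.36
  NOT q = 1 − 0.36 = 0.64
  NOT t = 1 − 0.33 = 0.67
  NOT q OR NOT t = max(a, b) on (0.64, 0.67) = 0.67
  (NOT p OR q) AND (NOT q OR NOT t) = min(a, b) on (0.36, 0.67) = 0.36
  → value = 0.3600
|0.7000 − 0.3600| = 0.340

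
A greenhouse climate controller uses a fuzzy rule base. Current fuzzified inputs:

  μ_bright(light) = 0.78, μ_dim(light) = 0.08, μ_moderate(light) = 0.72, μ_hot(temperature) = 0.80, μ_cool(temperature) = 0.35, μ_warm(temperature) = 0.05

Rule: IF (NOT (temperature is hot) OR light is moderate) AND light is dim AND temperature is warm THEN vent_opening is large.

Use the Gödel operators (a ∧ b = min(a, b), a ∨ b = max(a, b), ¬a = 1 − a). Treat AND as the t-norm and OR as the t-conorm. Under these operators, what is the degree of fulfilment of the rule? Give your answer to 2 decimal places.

firing strength: (¬hot=1−0.80=0.20 OR moderate=0.72) = 0.72; AND[min(a, b)] with dim=0.08, warm=0.05 → w = 0.05

0.05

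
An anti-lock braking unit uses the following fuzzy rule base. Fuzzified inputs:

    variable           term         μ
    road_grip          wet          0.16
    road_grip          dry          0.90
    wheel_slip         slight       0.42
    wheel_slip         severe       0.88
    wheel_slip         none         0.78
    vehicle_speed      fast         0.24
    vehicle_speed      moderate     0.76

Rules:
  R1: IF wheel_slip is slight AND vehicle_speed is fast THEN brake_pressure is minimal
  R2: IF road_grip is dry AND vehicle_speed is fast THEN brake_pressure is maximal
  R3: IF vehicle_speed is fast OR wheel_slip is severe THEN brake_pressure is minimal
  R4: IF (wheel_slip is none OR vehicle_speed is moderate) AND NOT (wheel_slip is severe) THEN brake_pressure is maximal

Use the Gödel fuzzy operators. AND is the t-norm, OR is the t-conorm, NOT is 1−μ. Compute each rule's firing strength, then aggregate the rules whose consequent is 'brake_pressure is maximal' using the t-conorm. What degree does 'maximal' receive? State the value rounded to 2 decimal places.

0.24

R1: slight=0.42, fast=0.24; AND[min(a, b)] → w = 0.24
R2: dry=0.90, fast=0.24; AND[min(a, b)] → w = 0.24
R3: fast=0.24, severe=0.88; OR[max(a, b)] → w = 0.88
R4: (none=0.78 OR moderate=0.76) = 0.78; AND[min(a, b)] with ¬severe=1−0.88=0.12 → w = 0.12
Rules with consequent 'maximal': {R2, R4} → strengths 0.24, 0.12
Aggregate via t-conorm [max(a, b)]: 0.24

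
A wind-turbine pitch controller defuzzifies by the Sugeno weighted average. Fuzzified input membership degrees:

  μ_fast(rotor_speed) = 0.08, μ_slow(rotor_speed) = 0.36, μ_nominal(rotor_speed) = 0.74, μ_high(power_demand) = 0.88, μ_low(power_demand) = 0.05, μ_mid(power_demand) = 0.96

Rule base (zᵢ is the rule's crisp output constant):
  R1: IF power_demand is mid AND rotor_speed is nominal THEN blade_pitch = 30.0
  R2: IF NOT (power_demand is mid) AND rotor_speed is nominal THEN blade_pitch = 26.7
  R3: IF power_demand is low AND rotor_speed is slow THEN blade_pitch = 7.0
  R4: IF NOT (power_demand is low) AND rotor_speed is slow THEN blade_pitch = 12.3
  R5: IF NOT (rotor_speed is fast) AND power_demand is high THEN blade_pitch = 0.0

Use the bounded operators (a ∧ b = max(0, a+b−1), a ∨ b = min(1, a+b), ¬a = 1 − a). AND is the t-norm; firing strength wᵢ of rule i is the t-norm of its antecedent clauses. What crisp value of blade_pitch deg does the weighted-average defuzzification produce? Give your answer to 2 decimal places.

13.71

R1 (z=30.0): mid=0.96, nominal=0.74; AND[max(0, a+b−1)] → w = 0.70
R2 (z=26.7): ¬mid=1−0.96=0.04, nominal=0.74; AND[max(0, a+b−1)] → w = 0.00
R3 (z=7.0): low=0.05, slow=0.36; AND[max(0, a+b−1)] → w = 0.00
R4 (z=12.3): ¬low=1−0.05=0.95, slow=0.36; AND[max(0, a+b−1)] → w = 0.31
R5 (z=0.0): ¬fast=1−0.08=0.92, high=0.88; AND[max(0, a+b−1)] → w = 0.80
Weighted average = (0.70·30.0 + 0.00·26.7 + 0.00·7.0 + 0.31·12.3 + 0.80·0.0) / (0.70 + 0.00 + 0.00 + 0.31 + 0.80)
  = 24.8130 / 1.8100 = 13.71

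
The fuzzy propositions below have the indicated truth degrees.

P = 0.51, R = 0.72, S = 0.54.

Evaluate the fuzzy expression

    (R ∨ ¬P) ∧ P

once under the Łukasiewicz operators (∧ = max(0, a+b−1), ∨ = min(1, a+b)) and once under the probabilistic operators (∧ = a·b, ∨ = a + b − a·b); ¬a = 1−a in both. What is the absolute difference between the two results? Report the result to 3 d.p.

Under Łukasiewicz:
  ¬P = 1 − 0.51 = 0.49
  R ∨ ¬P = min(1, a+b) on (0.72, 0.49) = 1.00
  (R ∨ ¬P) ∧ P = max(0, a+b−1) on (1.00, 0.51) = 0.51
  → value = 0.5100
Under probabilistic:
  ¬P = 1 − 0.5100 = 0.4900
  R ∨ ¬P = a + b − a·b on (0.7200, 0.4900) = 0.8572
  (R ∨ ¬P) ∧ P = a·b on (0.8572, 0.5100) = 0.4372
  → value = 0.4372
|0.5100 − 0.4372| = 0.073

0.073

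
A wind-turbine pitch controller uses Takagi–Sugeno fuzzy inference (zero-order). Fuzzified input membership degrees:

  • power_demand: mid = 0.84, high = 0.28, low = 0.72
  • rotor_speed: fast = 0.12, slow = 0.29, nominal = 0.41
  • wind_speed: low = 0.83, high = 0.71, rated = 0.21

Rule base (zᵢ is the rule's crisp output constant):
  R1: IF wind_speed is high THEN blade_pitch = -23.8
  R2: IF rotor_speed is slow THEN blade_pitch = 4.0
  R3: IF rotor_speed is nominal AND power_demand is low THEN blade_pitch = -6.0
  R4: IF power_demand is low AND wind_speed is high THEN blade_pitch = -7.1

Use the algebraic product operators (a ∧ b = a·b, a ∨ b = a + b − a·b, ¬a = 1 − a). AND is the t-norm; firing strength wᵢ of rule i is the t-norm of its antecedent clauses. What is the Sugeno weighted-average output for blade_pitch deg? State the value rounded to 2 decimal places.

R1 (z=-23.8): high=0.71 → w = 0.7100
R2 (z=4.0): slow=0.29 → w = 0.2900
R3 (z=-6.0): nominal=0.41, low=0.72; AND[a·b] → w = 0.2952
R4 (z=-7.1): low=0.72, high=0.71; AND[a·b] → w = 0.5112
Weighted average = (0.7100·-23.8 + 0.2900·4.0 + 0.2952·-6.0 + 0.5112·-7.1) / (0.7100 + 0.2900 + 0.2952 + 0.5112)
  = -21.1387 / 1.8064 = -11.70

-11.70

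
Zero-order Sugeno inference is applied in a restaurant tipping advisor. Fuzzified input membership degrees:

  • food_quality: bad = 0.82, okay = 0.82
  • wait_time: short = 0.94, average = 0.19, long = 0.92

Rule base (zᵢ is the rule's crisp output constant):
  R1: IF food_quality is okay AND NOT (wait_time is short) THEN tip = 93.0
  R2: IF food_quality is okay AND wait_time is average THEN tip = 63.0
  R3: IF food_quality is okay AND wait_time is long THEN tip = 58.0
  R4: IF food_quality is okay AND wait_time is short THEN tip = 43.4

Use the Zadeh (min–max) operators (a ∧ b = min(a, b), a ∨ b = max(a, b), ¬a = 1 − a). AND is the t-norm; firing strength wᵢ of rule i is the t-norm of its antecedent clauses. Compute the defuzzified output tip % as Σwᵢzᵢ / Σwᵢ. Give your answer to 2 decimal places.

53.28

R1 (z=93.0): okay=0.82, ¬short=1−0.94=0.06; AND[min(a, b)] → w = 0.06
R2 (z=63.0): okay=0.82, average=0.19; AND[min(a, b)] → w = 0.19
R3 (z=58.0): okay=0.82, long=0.92; AND[min(a, b)] → w = 0.82
R4 (z=43.4): okay=0.82, short=0.94; AND[min(a, b)] → w = 0.82
Weighted average = (0.06·93.0 + 0.19·63.0 + 0.82·58.0 + 0.82·43.4) / (0.06 + 0.19 + 0.82 + 0.82)
  = 100.6980 / 1.8900 = 53.28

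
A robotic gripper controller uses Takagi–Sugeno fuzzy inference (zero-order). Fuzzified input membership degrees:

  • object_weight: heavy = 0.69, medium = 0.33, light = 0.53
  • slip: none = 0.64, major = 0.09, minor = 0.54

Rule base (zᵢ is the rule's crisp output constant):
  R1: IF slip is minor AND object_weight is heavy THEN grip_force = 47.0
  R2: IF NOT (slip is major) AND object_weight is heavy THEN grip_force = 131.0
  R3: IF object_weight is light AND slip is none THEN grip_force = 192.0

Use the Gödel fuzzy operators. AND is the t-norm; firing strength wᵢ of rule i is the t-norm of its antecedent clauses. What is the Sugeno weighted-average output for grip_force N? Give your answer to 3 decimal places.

R1 (z=47.0): minor=0.54, heavy=0.69; AND[min(a, b)] → w = 0.54
R2 (z=131.0): ¬major=1−0.09=0.91, heavy=0.69; AND[min(a, b)] → w = 0.69
R3 (z=192.0): light=0.53, none=0.64; AND[min(a, b)] → w = 0.53
Weighted average = (0.54·47.0 + 0.69·131.0 + 0.53·192.0) / (0.54 + 0.69 + 0.53)
  = 217.5300 / 1.7600 = 123.597

123.597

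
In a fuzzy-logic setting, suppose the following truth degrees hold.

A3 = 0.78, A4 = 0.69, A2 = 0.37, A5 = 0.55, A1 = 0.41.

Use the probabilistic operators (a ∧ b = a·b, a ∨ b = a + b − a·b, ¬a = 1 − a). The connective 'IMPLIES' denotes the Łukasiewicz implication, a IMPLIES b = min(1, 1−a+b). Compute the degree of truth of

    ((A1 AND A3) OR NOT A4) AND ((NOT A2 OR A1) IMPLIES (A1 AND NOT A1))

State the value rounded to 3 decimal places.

A1 AND A3 = a·b on (0.4100, 0.7800) = 0.3198
NOT A4 = 1 − 0.6900 = 0.3100
(A1 AND A3) OR NOT A4 = a + b − a·b on (0.3198, 0.3100) = 0.5307
NOT A2 = 1 − 0.3700 = 0.6300
NOT A2 OR A1 = a + b − a·b on (0.6300, 0.4100) = 0.7817
NOT A1 = 1 − 0.4100 = 0.5900
A1 AND NOT A1 = a·b on (0.4100, 0.5900) = 0.2419
(NOT A2 OR A1) IMPLIES (A1 AND NOT A1)  [Łukasiewicz: min(1, 1−a+b)] with a=0.7817, b=0.2419 → 0.4602
((A1 AND A3) OR NOT A4) AND ((NOT A2 OR A1) IMPLIES (A1 AND NOT A1)) = a·b on (0.5307, 0.4602) = 0.2442

0.244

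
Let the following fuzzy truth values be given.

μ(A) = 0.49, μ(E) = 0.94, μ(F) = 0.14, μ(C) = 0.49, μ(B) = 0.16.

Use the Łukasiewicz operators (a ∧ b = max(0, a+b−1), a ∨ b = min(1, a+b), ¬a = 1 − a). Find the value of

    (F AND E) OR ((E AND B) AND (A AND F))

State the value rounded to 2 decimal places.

0.08

F AND E = max(0, a+b−1) on (0.14, 0.94) = 0.08
E AND B = max(0, a+b−1) on (0.94, 0.16) = 0.10
A AND F = max(0, a+b−1) on (0.49, 0.14) = 0.00
(E AND B) AND (A AND F) = max(0, a+b−1) on (0.10, 0.00) = 0.00
(F AND E) OR ((E AND B) AND (A AND F)) = min(1, a+b) on (0.08, 0.00) = 0.08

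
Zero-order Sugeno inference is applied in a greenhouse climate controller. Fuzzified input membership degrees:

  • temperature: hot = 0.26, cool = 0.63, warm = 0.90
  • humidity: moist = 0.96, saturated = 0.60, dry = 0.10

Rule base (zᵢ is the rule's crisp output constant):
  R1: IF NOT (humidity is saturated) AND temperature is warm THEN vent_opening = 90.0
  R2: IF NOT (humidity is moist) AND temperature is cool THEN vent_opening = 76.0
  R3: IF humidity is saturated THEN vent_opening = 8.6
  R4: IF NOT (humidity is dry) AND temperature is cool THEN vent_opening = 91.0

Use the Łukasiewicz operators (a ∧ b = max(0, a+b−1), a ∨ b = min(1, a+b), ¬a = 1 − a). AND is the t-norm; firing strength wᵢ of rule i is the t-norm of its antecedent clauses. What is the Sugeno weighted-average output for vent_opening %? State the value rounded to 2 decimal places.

R1 (z=90.0): ¬saturated=1−0.60=0.40, warm=0.90; AND[max(0, a+b−1)] → w = 0.30
R2 (z=76.0): ¬moist=1−0.96=0.04, cool=0.63; AND[max(0, a+b−1)] → w = 0.00
R3 (z=8.6): saturated=0.60 → w = 0.60
R4 (z=91.0): ¬dry=1−0.10=0.90, cool=0.63; AND[max(0, a+b−1)] → w = 0.53
Weighted average = (0.30·90.0 + 0.00·76.0 + 0.60·8.6 + 0.53·91.0) / (0.30 + 0.00 + 0.60 + 0.53)
  = 80.3900 / 1.4300 = 56.22

56.22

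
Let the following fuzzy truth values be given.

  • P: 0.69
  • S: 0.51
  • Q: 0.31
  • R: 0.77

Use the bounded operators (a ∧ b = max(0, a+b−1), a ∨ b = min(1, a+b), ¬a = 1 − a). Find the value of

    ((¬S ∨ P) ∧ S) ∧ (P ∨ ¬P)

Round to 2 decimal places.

0.51

¬S = 1 − 0.51 = 0.49
¬S ∨ P = min(1, a+b) on (0.49, 0.69) = 1.00
(¬S ∨ P) ∧ S = max(0, a+b−1) on (1.00, 0.51) = 0.51
¬P = 1 − 0.69 = 0.31
P ∨ ¬P = min(1, a+b) on (0.69, 0.31) = 1.00
((¬S ∨ P) ∧ S) ∧ (P ∨ ¬P) = max(0, a+b−1) on (0.51, 1.00) = 0.51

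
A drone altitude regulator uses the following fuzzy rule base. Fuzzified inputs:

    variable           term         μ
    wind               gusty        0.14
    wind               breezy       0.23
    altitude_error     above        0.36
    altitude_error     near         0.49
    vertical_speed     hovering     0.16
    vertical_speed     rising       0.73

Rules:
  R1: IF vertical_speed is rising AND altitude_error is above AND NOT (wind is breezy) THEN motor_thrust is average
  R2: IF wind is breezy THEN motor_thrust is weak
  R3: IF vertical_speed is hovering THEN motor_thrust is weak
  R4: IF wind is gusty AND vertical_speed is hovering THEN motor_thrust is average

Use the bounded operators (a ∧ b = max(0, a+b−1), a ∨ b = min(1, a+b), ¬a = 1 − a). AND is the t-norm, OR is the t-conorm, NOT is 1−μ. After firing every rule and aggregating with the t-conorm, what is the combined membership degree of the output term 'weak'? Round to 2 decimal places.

0.39

R1: rising=0.73, above=0.36, ¬breezy=1−0.23=0.77; AND[max(0, a+b−1)] → w = 0.00
R2: breezy=0.23 → w = 0.23
R3: hovering=0.16 → w = 0.16
R4: gusty=0.14, hovering=0.16; AND[max(0, a+b−1)] → w = 0.00
Rules with consequent 'weak': {R2, R3} → strengths 0.23, 0.16
Aggregate via t-conorm [min(1, a+b)]: 0.39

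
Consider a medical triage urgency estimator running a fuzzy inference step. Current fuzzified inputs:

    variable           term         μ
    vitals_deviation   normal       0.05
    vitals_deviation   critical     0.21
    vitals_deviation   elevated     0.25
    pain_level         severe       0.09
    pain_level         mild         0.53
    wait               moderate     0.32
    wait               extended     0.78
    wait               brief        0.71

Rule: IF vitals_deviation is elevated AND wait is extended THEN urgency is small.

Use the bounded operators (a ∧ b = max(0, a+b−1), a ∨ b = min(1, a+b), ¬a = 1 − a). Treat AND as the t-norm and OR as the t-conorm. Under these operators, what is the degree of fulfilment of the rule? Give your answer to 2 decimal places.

firing strength: elevated=0.25, extended=0.78; AND[max(0, a+b−1)] → w = 0.03

0.03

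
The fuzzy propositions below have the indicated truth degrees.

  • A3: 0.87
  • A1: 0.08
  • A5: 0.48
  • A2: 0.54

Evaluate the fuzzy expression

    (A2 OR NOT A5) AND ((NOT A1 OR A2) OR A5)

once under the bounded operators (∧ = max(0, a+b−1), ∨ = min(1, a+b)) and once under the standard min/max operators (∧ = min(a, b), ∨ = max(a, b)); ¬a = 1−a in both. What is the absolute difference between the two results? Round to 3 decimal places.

Under bounded:
  NOT A5 = 1 − 0.48 = 0.52
  A2 OR NOT A5 = min(1, a+b) on (0.54, 0.52) = 1.00
  NOT A1 = 1 − 0.08 = 0.92
  NOT A1 OR A2 = min(1, a+b) on (0.92, 0.54) = 1.00
  (NOT A1 OR A2) OR A5 = min(1, a+b) on (1.00, 0.48) = 1.00
  (A2 OR NOT A5) AND ((NOT A1 OR A2) OR A5) = max(0, a+b−1) on (1.00, 1.00) = 1.00
  → value = 1.0000
Under standard min/max:
  NOT A5 = 1 − 0.48 = 0.52
  A2 OR NOT A5 = max(a, b) on (0.54, 0.52) = 0.54
  NOT A1 = 1 − 0.08 = 0.92
  NOT A1 OR A2 = max(a, b) on (0.92, 0.54) = 0.92
  (NOT A1 OR A2) OR A5 = max(a, b) on (0.92, 0.48) = 0.92
  (A2 OR NOT A5) AND ((NOT A1 OR A2) OR A5) = min(a, b) on (0.54, 0.92) = 0.54
  → value = 0.5400
|1.0000 − 0.5400| = 0.460

0.460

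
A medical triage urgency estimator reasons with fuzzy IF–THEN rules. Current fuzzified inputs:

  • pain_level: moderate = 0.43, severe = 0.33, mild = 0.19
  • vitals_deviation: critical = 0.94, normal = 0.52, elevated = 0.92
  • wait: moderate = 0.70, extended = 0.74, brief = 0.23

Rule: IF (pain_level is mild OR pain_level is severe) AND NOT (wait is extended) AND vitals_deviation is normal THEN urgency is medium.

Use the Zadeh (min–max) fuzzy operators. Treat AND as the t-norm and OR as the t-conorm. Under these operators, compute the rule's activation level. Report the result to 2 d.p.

0.26

firing strength: (mild=0.19 OR severe=0.33) = 0.33; AND[min(a, b)] with ¬extended=1−0.74=0.26, normal=0.52 → w = 0.26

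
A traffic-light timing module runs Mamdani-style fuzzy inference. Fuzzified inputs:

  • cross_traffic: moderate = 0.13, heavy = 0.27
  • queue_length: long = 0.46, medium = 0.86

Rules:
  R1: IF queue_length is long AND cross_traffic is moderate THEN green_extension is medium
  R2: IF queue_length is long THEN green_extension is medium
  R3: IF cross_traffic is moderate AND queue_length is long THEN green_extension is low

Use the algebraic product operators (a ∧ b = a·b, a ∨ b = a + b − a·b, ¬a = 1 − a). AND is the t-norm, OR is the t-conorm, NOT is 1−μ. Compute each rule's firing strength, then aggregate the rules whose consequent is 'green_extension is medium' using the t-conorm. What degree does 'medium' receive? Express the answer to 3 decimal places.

0.492

R1: long=0.46, moderate=0.13; AND[a·b] → w = 0.0598
R2: long=0.46 → w = 0.4600
R3: moderate=0.13, long=0.46; AND[a·b] → w = 0.0598
Rules with consequent 'medium': {R1, R2} → strengths 0.0598, 0.4600
Aggregate via t-conorm [a + b − a·b]: 0.4923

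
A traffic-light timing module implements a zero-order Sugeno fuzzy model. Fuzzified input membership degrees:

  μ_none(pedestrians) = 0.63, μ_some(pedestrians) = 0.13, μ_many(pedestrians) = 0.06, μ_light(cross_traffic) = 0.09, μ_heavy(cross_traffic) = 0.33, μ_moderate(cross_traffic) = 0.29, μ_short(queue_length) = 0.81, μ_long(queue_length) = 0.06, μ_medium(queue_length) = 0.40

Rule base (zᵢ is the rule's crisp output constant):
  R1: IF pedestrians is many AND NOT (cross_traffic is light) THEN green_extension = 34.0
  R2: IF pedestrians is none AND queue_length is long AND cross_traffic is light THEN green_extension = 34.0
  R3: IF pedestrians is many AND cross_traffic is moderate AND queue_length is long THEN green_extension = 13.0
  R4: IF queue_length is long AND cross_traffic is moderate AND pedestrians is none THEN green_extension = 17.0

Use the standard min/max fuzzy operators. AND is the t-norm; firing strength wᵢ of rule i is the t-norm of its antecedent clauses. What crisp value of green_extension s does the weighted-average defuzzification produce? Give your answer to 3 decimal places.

24.500

R1 (z=34.0): many=0.06, ¬light=1−0.09=0.91; AND[min(a, b)] → w = 0.06
R2 (z=34.0): none=0.63, long=0.06, light=0.09; AND[min(a, b)] → w = 0.06
R3 (z=13.0): many=0.06, moderate=0.29, long=0.06; AND[min(a, b)] → w = 0.06
R4 (z=17.0): long=0.06, moderate=0.29, none=0.63; AND[min(a, b)] → w = 0.06
Weighted average = (0.06·34.0 + 0.06·34.0 + 0.06·13.0 + 0.06·17.0) / (0.06 + 0.06 + 0.06 + 0.06)
  = 5.8800 / 0.2400 = 24.500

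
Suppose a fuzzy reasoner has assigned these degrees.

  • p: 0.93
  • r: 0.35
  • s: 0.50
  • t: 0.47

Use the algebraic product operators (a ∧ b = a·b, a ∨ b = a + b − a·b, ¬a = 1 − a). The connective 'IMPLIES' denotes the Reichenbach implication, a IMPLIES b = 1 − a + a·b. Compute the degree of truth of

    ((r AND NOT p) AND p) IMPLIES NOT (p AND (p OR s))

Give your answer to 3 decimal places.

0.980

NOT p = 1 − 0.9300 = 0.0700
r AND NOT p = a·b on (0.3500, 0.0700) = 0.0245
(r AND NOT p) AND p = a·b on (0.0245, 0.9300) = 0.0228
p OR s = a + b − a·b on (0.9300, 0.5000) = 0.9650
p AND (p OR s) = a·b on (0.9300, 0.9650) = 0.8975
NOT (p AND (p OR s)) = 1 − 0.8975 = 0.1025
((r AND NOT p) AND p) IMPLIES NOT (p AND (p OR s))  [Reichenbach: 1 − a + a·b] with a=0.0228, b=0.1025 → 0.9796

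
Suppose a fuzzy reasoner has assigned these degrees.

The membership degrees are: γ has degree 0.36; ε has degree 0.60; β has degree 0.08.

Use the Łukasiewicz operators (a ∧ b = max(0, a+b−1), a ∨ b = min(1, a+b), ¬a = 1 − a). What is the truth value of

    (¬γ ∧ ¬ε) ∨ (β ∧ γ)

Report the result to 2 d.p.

¬γ = 1 − 0.36 = 0.64
¬ε = 1 − 0.60 = 0.40
¬γ ∧ ¬ε = max(0, a+b−1) on (0.64, 0.40) = 0.04
β ∧ γ = max(0, a+b−1) on (0.08, 0.36) = 0.00
(¬γ ∧ ¬ε) ∨ (β ∧ γ) = min(1, a+b) on (0.04, 0.00) = 0.04

0.04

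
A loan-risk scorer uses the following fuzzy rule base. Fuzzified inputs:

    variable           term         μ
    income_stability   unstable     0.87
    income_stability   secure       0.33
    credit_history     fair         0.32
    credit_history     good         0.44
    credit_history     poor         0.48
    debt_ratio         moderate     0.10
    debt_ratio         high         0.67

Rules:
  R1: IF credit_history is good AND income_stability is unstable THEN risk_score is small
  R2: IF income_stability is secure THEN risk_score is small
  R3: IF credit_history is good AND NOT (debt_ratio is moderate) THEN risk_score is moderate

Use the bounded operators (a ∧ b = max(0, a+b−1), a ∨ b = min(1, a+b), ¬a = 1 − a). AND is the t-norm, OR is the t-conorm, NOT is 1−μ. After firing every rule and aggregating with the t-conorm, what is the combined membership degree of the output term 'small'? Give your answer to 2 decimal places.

R1: good=0.44, unstable=0.87; AND[max(0, a+b−1)] → w = 0.31
R2: secure=0.33 → w = 0.33
R3: good=0.44, ¬moderate=1−0.10=0.90; AND[max(0, a+b−1)] → w = 0.34
Rules with consequent 'small': {R1, R2} → strengths 0.31, 0.33
Aggregate via t-conorm [min(1, a+b)]: 0.64

0.64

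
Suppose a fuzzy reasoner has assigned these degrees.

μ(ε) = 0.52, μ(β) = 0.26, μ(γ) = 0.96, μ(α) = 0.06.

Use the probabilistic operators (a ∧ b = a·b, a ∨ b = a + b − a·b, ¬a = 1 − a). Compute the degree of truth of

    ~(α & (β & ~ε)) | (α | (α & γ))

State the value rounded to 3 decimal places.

0.993

~ε = 1 − 0.5200 = 0.4800
β & ~ε = a·b on (0.2600, 0.4800) = 0.1248
α & (β & ~ε) = a·b on (0.0600, 0.1248) = 0.0075
~(α & (β & ~ε)) = 1 − 0.0075 = 0.9925
α & γ = a·b on (0.0600, 0.9600) = 0.0576
α | (α & γ) = a + b − a·b on (0.0600, 0.0576) = 0.1141
~(α & (β & ~ε)) | (α | (α & γ)) = a + b − a·b on (0.9925, 0.1141) = 0.9934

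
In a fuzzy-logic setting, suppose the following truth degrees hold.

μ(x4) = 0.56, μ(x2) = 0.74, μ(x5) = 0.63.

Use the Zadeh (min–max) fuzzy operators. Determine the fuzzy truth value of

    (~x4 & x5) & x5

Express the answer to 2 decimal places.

~x4 = 1 − 0.56 = 0.44
~x4 & x5 = min(a, b) on (0.44, 0.63) = 0.44
(~x4 & x5) & x5 = min(a, b) on (0.44, 0.63) = 0.44

0.44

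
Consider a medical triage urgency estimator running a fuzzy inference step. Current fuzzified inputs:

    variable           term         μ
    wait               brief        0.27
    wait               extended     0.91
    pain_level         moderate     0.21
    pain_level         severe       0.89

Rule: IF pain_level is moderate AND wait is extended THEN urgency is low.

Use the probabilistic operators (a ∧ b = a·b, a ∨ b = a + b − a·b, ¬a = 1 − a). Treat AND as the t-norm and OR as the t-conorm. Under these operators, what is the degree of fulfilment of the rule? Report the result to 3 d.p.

0.191

firing strength: moderate=0.21, extended=0.91; AND[a·b] → w = 0.1911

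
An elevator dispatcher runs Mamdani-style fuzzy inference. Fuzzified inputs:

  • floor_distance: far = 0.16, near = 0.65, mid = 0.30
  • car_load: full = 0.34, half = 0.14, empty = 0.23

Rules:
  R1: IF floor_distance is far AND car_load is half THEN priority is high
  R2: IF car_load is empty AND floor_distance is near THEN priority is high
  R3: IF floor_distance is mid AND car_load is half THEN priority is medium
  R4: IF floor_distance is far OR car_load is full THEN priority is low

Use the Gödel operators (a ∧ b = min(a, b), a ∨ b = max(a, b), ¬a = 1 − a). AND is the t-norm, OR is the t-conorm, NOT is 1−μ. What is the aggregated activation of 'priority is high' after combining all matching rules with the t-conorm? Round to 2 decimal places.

0.23

R1: far=0.16, half=0.14; AND[min(a, b)] → w = 0.14
R2: empty=0.23, near=0.65; AND[min(a, b)] → w = 0.23
R3: mid=0.30, half=0.14; AND[min(a, b)] → w = 0.14
R4: far=0.16, full=0.34; OR[max(a, b)] → w = 0.34
Rules with consequent 'high': {R1, R2} → strengths 0.14, 0.23
Aggregate via t-conorm [max(a, b)]: 0.23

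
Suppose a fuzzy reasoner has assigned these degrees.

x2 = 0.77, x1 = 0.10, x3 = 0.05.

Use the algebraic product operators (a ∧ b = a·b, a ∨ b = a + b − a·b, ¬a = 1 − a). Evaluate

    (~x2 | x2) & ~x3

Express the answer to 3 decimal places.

~x2 = 1 − 0.7700 = 0.2300
~x2 | x2 = a + b − a·b on (0.2300, 0.7700) = 0.8229
~x3 = 1 − 0.0500 = 0.9500
(~x2 | x2) & ~x3 = a·b on (0.8229, 0.9500) = 0.7818

0.782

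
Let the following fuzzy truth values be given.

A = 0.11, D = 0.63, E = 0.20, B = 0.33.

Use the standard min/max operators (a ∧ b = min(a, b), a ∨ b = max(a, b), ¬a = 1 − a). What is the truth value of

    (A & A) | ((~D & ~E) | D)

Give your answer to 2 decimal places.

0.63

A & A = min(a, b) on (0.11, 0.11) = 0.11
~D = 1 − 0.63 = 0.37
~E = 1 − 0.20 = 0.80
~D & ~E = min(a, b) on (0.37, 0.80) = 0.37
(~D & ~E) | D = max(a, b) on (0.37, 0.63) = 0.63
(A & A) | ((~D & ~E) | D) = max(a, b) on (0.11, 0.63) = 0.63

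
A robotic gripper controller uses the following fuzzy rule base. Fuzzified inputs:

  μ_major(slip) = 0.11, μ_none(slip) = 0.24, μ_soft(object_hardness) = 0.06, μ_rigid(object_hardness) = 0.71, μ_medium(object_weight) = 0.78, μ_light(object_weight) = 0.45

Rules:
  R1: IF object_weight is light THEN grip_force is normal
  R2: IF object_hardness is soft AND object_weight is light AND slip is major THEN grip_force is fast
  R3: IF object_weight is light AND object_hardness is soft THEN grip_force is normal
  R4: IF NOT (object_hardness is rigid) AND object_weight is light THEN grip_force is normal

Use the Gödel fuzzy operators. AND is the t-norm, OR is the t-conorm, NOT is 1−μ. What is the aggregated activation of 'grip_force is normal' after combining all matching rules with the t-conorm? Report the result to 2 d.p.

R1: light=0.45 → w = 0.45
R2: soft=0.06, light=0.45, major=0.11; AND[min(a, b)] → w = 0.06
R3: light=0.45, soft=0.06; AND[min(a, b)] → w = 0.06
R4: ¬rigid=1−0.71=0.29, light=0.45; AND[min(a, b)] → w = 0.29
Rules with consequent 'normal': {R1, R3, R4} → strengths 0.45, 0.06, 0.29
Aggregate via t-conorm [max(a, b)]: 0.45

0.45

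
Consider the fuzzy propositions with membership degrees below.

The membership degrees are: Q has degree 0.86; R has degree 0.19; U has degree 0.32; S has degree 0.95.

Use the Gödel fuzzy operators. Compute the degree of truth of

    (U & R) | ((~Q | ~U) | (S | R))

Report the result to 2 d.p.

U & R = min(a, b) on (0.32, 0.19) = 0.19
~Q = 1 − 0.86 = 0.14
~U = 1 − 0.32 = 0.68
~Q | ~U = max(a, b) on (0.14, 0.68) = 0.68
S | R = max(a, b) on (0.95, 0.19) = 0.95
(~Q | ~U) | (S | R) = max(a, b) on (0.68, 0.95) = 0.95
(U & R) | ((~Q | ~U) | (S | R)) = max(a, b) on (0.19, 0.95) = 0.95

0.95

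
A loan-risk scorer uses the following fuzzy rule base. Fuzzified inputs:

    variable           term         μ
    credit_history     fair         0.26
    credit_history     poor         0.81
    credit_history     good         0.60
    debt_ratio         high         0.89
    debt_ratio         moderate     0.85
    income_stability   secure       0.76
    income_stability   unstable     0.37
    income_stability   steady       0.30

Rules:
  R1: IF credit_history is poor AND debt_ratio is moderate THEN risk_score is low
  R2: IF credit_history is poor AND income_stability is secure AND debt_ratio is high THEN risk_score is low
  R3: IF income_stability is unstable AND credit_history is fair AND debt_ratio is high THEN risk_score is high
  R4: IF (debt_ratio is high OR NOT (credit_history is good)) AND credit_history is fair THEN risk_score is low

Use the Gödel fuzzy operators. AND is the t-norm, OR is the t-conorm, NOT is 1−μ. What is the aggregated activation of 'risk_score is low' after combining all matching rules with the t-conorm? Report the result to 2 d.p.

0.81

R1: poor=0.81, moderate=0.85; AND[min(a, b)] → w = 0.81
R2: poor=0.81, secure=0.76, high=0.89; AND[min(a, b)] → w = 0.76
R3: unstable=0.37, fair=0.26, high=0.89; AND[min(a, b)] → w = 0.26
R4: (high=0.89 OR ¬good=1−0.60=0.40) = 0.89; AND[min(a, b)] with fair=0.26 → w = 0.26
Rules with consequent 'low': {R1, R2, R4} → strengths 0.81, 0.76, 0.26
Aggregate via t-conorm [max(a, b)]: 0.81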